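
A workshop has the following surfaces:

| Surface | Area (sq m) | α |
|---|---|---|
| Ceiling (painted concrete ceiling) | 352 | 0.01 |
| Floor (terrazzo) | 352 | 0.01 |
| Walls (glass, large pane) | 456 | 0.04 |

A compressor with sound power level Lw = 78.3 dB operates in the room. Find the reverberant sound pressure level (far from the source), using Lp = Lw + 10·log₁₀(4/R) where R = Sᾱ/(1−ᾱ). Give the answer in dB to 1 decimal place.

A = 25.280 sabins; S = 1160.0 sq m.
ᾱ = 25.280/1160.0 = 0.0218; R = Sᾱ/(1−ᾱ) = 25.280/(1−0.0218) = 25.843 sq m.
Lp = Lw + 10 log₁₀(4/R) = 78.3 -8.10 = 70.2 dB.

70.2 dB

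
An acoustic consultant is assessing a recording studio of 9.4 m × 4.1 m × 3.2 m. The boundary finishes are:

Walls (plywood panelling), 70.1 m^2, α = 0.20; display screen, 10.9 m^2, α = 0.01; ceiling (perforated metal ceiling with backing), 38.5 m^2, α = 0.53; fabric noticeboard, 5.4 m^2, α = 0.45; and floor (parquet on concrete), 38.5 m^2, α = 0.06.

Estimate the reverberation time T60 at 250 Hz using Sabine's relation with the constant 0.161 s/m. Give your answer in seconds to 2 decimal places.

0.51 sec

A = Σ Sᵢαᵢ = 70.1*0.20 + 10.9*0.01 + 38.5*0.53 + 5.4*0.45 + 38.5*0.06 = 39.274 sabins.
Volume V = 9.4 × 4.1 × 3.2 = 123.328 m³.
T = 0.161 V/A = 0.161·123.328/39.274 = 0.51 s.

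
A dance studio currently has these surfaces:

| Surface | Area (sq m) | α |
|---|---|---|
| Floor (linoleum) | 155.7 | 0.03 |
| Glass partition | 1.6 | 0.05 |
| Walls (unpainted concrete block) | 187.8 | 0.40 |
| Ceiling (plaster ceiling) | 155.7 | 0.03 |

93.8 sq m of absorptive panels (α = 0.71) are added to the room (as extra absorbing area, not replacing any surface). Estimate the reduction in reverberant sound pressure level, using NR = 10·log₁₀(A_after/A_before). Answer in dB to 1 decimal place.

2.5 dB

Equivalent absorption area: A_before = 155.7*0.03 + 1.6*0.05 + 187.8*0.40 + 155.7*0.03 = 84.542 sq m.
Treatment contributes 93.8·0.71 = 66.598 sabins.
A_after = 84.542 + 66.598 = 151.140 sabins.
Reduction = 10 log₁₀(A_after/A_before) = 10 log₁₀(1.7878) = 2.5 dB.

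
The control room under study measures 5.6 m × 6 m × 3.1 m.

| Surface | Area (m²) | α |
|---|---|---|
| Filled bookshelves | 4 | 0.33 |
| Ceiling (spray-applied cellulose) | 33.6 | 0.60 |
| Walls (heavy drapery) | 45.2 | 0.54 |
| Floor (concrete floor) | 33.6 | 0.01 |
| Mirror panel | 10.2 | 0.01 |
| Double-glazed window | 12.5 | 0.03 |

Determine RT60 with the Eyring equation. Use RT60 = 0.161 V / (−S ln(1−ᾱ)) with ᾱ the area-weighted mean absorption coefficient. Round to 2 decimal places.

0.29 sec

S = Σ Sᵢ = 139.1 m².
Σ(Sᵢαᵢ) = 4·0.33 + 33.6·0.60 + 45.2·0.54 + 33.6·0.01 + 10.2·0.01 + 12.5·0.03 = 46.701.
ᾱ = 46.701 / 139.1 = 0.3357.
Eyring denominator: −S ln(1−ᾱ) = 56.895.
V = 5.6 × 6 × 3.1 = 104.16 m³.
RT60 = 0.161 × 104.16 / 56.895 = 0.29 s.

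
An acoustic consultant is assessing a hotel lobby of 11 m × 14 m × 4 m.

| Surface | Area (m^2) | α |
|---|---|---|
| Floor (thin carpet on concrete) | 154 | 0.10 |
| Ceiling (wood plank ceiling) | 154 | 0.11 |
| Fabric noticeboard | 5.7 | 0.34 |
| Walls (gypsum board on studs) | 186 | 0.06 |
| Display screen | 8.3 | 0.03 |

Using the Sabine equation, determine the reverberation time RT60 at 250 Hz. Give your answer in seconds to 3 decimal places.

2.171 s

Total absorption A = 154·0.10 + 154·0.11 + 5.7·0.34 + 186·0.06 + 8.3·0.03
  = 15.400 + 16.940 + 1.938 + 11.160 + 0.249 = 45.687 m^2 sabins.
V = 11·14·4 = 616 m³.
T = 0.161 V/A = 0.161·616/45.687 = 2.171 s.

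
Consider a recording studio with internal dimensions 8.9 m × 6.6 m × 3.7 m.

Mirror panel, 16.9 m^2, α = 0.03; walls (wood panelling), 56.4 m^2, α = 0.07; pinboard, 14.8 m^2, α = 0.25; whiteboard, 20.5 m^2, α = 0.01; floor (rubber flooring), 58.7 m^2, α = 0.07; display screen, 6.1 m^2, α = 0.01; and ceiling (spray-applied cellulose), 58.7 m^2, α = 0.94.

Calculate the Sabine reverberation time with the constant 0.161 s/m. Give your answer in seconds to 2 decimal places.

0.52 s

Total absorption A = 16.9×0.03 + 56.4×0.07 + 14.8×0.25 + 20.5×0.01 + 58.7×0.07 + 6.1×0.01 + 58.7×0.94
  = 0.507 + 3.948 + 3.700 + 0.205 + 4.109 + 0.061 + 55.178 = 67.708 m^2 sabins.
V = 8.9·6.6·3.7 = 217.338 m³.
RT60 = 0.161 · V / A = 0.161 × 217.338 / 67.708 = 0.52 s.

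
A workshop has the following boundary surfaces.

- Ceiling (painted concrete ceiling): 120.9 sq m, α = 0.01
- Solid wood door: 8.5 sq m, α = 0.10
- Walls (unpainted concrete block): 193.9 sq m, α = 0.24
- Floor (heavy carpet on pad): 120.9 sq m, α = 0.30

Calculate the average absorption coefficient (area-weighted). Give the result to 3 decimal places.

S = Σ Sᵢ = 120.9 + 8.5 + 193.9 + 120.9 = 444.2 sq m.
A = 120.9*0.01 + 8.5*0.10 + 193.9*0.24 + 120.9*0.30 = 84.865 sabins.
ᾱ = 84.865 / 444.2 = 0.191.

0.191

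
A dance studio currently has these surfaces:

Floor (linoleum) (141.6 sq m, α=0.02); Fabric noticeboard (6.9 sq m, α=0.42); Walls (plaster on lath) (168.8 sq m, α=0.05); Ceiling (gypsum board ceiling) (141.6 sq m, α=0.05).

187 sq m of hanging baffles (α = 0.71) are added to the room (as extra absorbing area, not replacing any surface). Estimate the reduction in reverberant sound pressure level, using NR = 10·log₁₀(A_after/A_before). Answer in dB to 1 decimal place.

8.6 dB

A_before = Σ Sᵢαᵢ = 141.6·0.02 + 6.9·0.42 + 168.8·0.05 + 141.6·0.05 = 21.250 sabins.
Added absorption = 187 × 0.71 = 132.770 sabins.
A_after = 21.250 + 132.770 = 154.020 sabins.
Reduction = 10 log₁₀(A_after/A_before) = 10 log₁₀(7.2480) = 8.6 dB.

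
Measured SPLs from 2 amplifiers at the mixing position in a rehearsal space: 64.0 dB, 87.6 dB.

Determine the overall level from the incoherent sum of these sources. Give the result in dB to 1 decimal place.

Σ 10^(Lᵢ/10) = 5.78e+08.
Back to dB: 10·log₁₀ Σ = 87.6 dB.

87.6 dB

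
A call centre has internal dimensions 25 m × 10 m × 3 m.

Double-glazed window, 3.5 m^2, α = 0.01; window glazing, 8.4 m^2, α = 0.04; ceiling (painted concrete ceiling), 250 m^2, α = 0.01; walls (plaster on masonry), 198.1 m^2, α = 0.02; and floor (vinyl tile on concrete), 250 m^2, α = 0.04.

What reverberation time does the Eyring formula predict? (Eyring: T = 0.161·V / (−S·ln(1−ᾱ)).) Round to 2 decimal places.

7.09 s

Total surface area S = 3.5 + 8.4 + 250 + 198.1 + 250 = 710.0 m^2.
Σ(Sᵢαᵢ) = 3.5×0.01 + 8.4×0.04 + 250×0.01 + 198.1×0.02 + 250×0.04 = 16.833.
ᾱ = 16.833 / 710.0 = 0.0237.
Eyring denominator: −S ln(1−ᾱ) = 17.030.
V = 25 × 10 × 3 = 750 m³.
RT60 = 0.161 × 750 / 17.030 = 7.09 s.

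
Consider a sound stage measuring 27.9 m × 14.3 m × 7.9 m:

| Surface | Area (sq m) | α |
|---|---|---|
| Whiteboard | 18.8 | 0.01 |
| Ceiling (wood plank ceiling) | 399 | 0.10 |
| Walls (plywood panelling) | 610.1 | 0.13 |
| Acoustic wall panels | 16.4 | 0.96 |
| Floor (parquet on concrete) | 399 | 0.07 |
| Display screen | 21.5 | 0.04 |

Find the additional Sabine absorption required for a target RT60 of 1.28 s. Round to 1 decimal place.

Summing Sᵢαᵢ: 0.188 + 39.900 + 79.313 + 15.744 + 27.930 + 0.860 → A₁ = 163.935 sabins.
For T = 1.28 s, need A₂ = 0.161·V/T = 0.161·3151.863/1.28 = 396.445 sabins.
Additional absorption ΔA = 396.445 − 163.935 = 232.5 sabins.

232.5 sabins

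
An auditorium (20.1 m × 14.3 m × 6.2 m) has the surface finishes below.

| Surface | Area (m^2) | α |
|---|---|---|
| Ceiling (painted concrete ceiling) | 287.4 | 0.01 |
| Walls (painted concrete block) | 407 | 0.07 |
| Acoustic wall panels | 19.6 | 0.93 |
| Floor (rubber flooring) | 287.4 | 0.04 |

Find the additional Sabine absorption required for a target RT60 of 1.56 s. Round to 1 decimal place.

122.8 sabins

A₁ = Σ Sᵢαᵢ = 287.4*0.01 + 407*0.07 + 19.6*0.93 + 287.4*0.04 = 61.088 sabins.
V = 1782.066 m³. Required absorption A₂ = 0.161 × 1782.066 / 1.56 = 183.918 sabins.
ΔA = A₂ − A₁ = 183.918 − 61.088 = 122.8 sabins.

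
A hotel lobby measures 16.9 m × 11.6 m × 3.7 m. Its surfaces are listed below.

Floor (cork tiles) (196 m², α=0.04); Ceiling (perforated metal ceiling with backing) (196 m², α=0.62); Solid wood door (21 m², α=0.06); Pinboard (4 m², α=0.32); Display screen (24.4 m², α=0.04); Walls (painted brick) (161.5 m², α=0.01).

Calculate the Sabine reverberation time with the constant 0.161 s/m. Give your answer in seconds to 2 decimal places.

0.87 seconds

A = Σ Sᵢαᵢ = 196×0.04 + 196×0.62 + 21×0.06 + 4×0.32 + 24.4×0.04 + 161.5×0.01 = 134.491 sabins.
Volume V = 16.9 × 11.6 × 3.7 = 725.348 m³.
Sabine: RT60 = 0.161 × 725.348 / 134.491 = 0.87 s.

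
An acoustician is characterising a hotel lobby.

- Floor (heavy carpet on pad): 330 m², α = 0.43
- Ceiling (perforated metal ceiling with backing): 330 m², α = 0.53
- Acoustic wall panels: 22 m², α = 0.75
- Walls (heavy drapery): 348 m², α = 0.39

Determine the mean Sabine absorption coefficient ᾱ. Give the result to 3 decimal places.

0.455

Total surface area S = 1030.0 m².
Weighted sum Σ Sα = 469.020.
ᾱ = 469.020 / 1030.0 = 0.455.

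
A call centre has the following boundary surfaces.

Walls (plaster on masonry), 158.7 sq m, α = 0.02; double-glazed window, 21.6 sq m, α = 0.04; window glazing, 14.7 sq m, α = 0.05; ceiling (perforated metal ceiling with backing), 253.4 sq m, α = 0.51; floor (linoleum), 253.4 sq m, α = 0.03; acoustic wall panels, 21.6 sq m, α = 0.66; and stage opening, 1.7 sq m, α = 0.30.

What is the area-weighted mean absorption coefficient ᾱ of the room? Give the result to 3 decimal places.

0.216

Total surface area S = 725.1 sq m.
Σ(Sᵢαᵢ) = 158.7*0.02 + 21.6*0.04 + 14.7*0.05 + 253.4*0.51 + 253.4*0.03 + 21.6*0.66 + 1.7*0.30 = 156.375.
ᾱ = 156.375 / 725.1 = 0.216.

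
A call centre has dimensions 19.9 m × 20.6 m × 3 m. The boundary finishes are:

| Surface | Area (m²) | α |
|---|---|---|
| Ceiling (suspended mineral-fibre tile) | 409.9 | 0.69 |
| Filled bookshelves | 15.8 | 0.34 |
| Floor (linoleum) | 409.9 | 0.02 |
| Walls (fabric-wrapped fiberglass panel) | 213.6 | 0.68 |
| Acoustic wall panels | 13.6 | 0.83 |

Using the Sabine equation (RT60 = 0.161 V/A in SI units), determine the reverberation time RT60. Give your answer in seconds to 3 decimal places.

A = Σ Sᵢαᵢ = 409.9·0.69 + 15.8·0.34 + 409.9·0.02 + 213.6·0.68 + 13.6·0.83 = 452.937 sabins.
V = 19.9·20.6·3 = 1229.82 m³.
T = 0.161 V/A = 0.161·1229.82/452.937 = 0.437 s.

0.437 s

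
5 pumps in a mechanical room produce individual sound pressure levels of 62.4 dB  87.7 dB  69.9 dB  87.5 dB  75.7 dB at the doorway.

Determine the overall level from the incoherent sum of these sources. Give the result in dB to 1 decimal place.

Σ 10^(Lᵢ/10) = 1.2e+09.
L_total = 10·log₁₀(1.2e+09) = 90.8 dB.

90.8 dB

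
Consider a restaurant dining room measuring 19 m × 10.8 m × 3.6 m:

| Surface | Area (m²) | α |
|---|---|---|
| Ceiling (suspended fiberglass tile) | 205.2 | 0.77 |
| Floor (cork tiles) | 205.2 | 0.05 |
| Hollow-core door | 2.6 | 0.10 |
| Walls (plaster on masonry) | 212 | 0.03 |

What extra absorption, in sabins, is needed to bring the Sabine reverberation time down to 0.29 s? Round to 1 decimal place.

Equivalent absorption area: A₁ = 205.2*0.77 + 205.2*0.05 + 2.6*0.10 + 212*0.03 = 174.884 m².
Target A₂ = 0.161·738.72/0.29 = 410.117 sabins (V = 738.72 m³).
Additional absorption ΔA = 410.117 − 174.884 = 235.2 sabins.

235.2 sabins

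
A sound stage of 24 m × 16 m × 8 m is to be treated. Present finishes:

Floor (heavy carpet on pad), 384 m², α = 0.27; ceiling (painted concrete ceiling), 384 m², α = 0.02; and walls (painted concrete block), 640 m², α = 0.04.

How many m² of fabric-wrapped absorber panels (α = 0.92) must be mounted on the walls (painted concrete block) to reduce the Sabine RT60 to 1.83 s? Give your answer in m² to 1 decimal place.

A₁ = Σ Sᵢαᵢ = 384·0.27 + 384·0.02 + 640·0.04 = 136.960 sabins.
Required A₂ = 0.161·3072/1.83 = 270.269 sabins.
ΔA needed = 270.269 − 136.960 = 133.309 sabins.
Net gain per m²: Δα = 0.92 − 0.04 = 0.88.
Panel area = 133.309 / 0.88 = 151.5 m².

151.5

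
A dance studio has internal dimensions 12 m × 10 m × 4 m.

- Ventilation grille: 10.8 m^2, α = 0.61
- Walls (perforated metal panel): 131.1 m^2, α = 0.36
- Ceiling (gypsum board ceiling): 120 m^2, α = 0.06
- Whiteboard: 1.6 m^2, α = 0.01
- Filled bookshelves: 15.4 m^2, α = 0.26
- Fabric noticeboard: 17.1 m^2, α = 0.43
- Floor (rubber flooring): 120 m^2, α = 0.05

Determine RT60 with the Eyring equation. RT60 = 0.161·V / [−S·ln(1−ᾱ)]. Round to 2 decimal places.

Total surface area S = 10.8 + 131.1 + 120 + 1.6 + 15.4 + 17.1 + 120 = 416.0 m^2.
Absorption A = 10.8·0.61 + 131.1·0.36 + 120·0.06 + 1.6·0.01 + 15.4·0.26 + 17.1·0.43 + 120·0.05 = 78.357 sabins.
ᾱ = 78.357 / 416.0 = 0.1884.
−S·ln(1−ᾱ) = −416.0 × ln(1 − 0.1884) = 86.839.
V = 12 × 10 × 4 = 480 m³.
RT60 = 0.161 × 480 / 86.839 = 0.89 s.

0.89 seconds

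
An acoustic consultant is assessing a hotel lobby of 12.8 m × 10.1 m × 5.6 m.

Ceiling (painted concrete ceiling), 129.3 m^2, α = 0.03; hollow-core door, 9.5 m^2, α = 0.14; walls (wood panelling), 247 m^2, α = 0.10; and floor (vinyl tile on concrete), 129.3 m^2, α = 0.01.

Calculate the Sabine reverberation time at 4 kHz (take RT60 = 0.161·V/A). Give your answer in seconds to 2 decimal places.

Equivalent absorption area: A = 129.3×0.03 + 9.5×0.14 + 247×0.10 + 129.3×0.01 = 31.202 m^2.
Volume V = 12.8 × 10.1 × 5.6 = 723.968 m³.
Sabine: RT60 = 0.161 × 723.968 / 31.202 = 3.74 s.

3.74 sec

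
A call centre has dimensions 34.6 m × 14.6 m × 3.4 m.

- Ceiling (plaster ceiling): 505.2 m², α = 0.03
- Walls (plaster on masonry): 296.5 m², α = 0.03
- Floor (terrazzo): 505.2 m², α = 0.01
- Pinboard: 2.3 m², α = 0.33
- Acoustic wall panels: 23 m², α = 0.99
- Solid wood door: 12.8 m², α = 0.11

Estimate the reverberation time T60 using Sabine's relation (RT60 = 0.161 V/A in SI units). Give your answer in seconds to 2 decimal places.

5.12 sec

Total absorption A = 505.2*0.03 + 296.5*0.03 + 505.2*0.01 + 2.3*0.33 + 23*0.99 + 12.8*0.11
  = 15.156 + 8.895 + 5.052 + 0.759 + 22.770 + 1.408 = 54.040 m² sabins.
Room volume: 1717.544 m³.
RT60 = 0.161 · V / A = 0.161 × 1717.544 / 54.040 = 5.12 s.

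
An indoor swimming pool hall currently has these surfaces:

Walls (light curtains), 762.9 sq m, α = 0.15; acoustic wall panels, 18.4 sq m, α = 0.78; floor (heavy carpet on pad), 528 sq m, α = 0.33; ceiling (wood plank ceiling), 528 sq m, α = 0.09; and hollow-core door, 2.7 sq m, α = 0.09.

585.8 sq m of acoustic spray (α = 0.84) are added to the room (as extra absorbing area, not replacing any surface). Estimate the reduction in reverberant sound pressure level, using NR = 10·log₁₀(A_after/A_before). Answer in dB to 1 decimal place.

Total absorption A_before = 762.9×0.15 + 18.4×0.78 + 528×0.33 + 528×0.09 + 2.7×0.09
  = 114.435 + 14.352 + 174.240 + 47.520 + 0.243 = 350.790 sq m sabins.
Treatment contributes 585.8·0.84 = 492.072 sabins.
A_after = 350.790 + 492.072 = 842.862 sabins.
NR = 10·log₁₀(842.862/350.790) = 3.8 dB.

3.8 dB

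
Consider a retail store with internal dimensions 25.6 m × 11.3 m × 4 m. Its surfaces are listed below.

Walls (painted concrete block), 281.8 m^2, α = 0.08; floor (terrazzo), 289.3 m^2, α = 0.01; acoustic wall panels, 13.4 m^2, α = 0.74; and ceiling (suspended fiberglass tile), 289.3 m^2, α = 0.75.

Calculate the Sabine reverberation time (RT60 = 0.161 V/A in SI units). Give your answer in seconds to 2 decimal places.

A = Σ Sᵢαᵢ = 281.8·0.08 + 289.3·0.01 + 13.4·0.74 + 289.3·0.75 = 252.328 sabins.
V = 25.6·11.3·4 = 1157.12 m³.
T = 0.161 V/A = 0.161·1157.12/252.328 = 0.74 s.

0.74 s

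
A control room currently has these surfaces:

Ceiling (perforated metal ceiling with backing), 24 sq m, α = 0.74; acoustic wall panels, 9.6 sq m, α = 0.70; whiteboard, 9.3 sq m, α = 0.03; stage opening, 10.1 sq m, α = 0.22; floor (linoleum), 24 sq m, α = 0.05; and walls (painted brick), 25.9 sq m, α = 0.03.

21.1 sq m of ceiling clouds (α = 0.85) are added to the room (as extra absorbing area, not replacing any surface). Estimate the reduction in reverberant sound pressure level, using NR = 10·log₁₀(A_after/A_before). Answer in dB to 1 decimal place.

Equivalent absorption area: A_before = 24*0.74 + 9.6*0.70 + 9.3*0.03 + 10.1*0.22 + 24*0.05 + 25.9*0.03 = 28.958 sq m.
Treatment contributes 21.1·0.85 = 17.935 sabins.
A_after = 28.958 + 17.935 = 46.893 sabins.
Reduction = 10 log₁₀(A_after/A_before) = 10 log₁₀(1.6193) = 2.1 dB.

2.1 dB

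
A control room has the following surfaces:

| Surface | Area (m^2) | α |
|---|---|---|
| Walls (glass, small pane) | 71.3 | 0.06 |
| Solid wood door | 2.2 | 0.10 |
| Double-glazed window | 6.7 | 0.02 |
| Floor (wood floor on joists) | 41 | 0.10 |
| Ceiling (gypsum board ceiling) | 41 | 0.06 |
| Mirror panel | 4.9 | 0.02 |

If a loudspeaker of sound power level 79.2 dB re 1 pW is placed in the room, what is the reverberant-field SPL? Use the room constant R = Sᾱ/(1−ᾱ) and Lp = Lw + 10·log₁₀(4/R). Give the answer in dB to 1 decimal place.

A = 11.290 sabins; S = 167.1 m^2.
ᾱ = 0.0676, so room constant R = A/(1−ᾱ) = 12.109 m^2.
Lp = Lw + 10 log₁₀(4/R) = 79.2 -4.81 = 74.4 dB.

74.4 dB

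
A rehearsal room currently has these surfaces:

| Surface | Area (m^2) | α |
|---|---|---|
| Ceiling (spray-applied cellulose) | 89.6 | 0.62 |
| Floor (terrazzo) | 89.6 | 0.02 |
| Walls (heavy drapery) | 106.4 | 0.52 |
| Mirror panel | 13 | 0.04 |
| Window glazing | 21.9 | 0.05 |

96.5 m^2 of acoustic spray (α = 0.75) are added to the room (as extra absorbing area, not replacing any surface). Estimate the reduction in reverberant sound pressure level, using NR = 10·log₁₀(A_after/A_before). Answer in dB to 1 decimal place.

Summing Sᵢαᵢ: 55.552 + 1.792 + 55.328 + 0.520 + 1.095 → A_before = 114.287 sabins.
Added absorption = 96.5 × 0.75 = 72.375 sabins.
A_after = 114.287 + 72.375 = 186.662 sabins.
NR = 10·log₁₀(186.662/114.287) = 2.1 dB.

2.1 dB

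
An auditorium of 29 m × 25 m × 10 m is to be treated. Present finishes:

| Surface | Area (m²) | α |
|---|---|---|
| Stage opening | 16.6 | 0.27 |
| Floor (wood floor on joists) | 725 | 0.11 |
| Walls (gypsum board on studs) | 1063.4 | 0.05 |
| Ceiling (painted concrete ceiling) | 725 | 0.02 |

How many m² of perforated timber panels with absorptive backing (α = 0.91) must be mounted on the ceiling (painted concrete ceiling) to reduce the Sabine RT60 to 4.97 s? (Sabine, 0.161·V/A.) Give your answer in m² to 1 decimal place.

Total absorption A₁ = 16.6*0.27 + 725*0.11 + 1063.4*0.05 + 725*0.02
  = 4.482 + 79.750 + 53.170 + 14.500 = 151.902 m² sabins.
Required A₂ = 0.161·7250/4.97 = 234.859 sabins.
ΔA needed = 234.859 − 151.902 = 82.957 sabins.
Net gain per m²: Δα = 0.91 − 0.02 = 0.89.
Panel area = 82.957 / 0.89 = 93.2 m².

93.2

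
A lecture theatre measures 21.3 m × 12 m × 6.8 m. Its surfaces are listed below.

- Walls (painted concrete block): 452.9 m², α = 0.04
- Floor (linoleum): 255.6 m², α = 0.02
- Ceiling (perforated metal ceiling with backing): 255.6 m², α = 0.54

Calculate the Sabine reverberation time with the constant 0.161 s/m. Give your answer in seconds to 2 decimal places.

Total absorption A = 452.9·0.04 + 255.6·0.02 + 255.6·0.54
  = 18.116 + 5.112 + 138.024 = 161.252 m² sabins.
Room volume: 1738.08 m³.
T = 0.161 V/A = 0.161·1738.08/161.252 = 1.74 s.

1.74 seconds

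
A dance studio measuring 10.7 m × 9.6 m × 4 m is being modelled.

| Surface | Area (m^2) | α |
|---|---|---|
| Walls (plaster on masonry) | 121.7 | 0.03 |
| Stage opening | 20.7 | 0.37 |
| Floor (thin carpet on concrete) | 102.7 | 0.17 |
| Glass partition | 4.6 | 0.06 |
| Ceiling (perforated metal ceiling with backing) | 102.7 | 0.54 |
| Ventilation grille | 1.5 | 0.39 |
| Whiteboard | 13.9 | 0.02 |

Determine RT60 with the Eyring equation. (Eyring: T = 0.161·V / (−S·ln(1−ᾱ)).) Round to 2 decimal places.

0.68 seconds

Total surface area S = 121.7 + 20.7 + 102.7 + 4.6 + 102.7 + 1.5 + 13.9 = 367.8 m^2.
Absorption A = 121.7×0.03 + 20.7×0.37 + 102.7×0.17 + 4.6×0.06 + 102.7×0.54 + 1.5×0.39 + 13.9×0.02 = 85.366 sabins.
ᾱ = 85.366 / 367.8 = 0.2321.
−S·ln(1−ᾱ) = −367.8 × ln(1 − 0.2321) = 97.134.
V = 10.7 × 9.6 × 4 = 410.88 m³.
RT60 = 0.161 × 410.88 / 97.134 = 0.68 s.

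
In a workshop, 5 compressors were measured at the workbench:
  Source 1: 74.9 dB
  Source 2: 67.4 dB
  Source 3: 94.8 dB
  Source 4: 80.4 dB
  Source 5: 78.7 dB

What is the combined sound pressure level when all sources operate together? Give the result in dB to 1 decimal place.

Σ 10^(Lᵢ/10) = 3.24e+09.
Combined level = 10 log₁₀(3.24e+09) = 95.1 dB.

95.1 dB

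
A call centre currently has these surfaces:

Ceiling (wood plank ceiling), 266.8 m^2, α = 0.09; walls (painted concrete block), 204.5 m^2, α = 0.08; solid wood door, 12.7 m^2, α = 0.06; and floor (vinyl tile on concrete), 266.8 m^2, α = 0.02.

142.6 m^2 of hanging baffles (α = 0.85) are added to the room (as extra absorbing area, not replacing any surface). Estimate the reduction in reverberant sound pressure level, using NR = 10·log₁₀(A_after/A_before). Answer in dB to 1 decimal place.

A_before = Σ Sᵢαᵢ = 266.8·0.09 + 204.5·0.08 + 12.7·0.06 + 266.8·0.02 = 46.470 sabins.
Added absorption = 142.6 × 0.85 = 121.210 sabins.
New total A_after = 167.680 sabins.
NR = 10·log₁₀(167.680/46.470) = 5.6 dB.

5.6 dB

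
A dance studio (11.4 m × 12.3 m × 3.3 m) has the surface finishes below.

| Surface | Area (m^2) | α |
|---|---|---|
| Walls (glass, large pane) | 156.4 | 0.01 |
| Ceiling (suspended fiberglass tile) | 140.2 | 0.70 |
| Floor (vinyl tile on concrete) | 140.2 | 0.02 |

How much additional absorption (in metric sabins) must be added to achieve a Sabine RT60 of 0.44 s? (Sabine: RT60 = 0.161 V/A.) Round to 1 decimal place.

66.8 sabins

Summing Sᵢαᵢ: 1.564 + 98.140 + 2.804 → A₁ = 102.508 sabins.
V = 462.726 m³. Required absorption A₂ = 0.161 × 462.726 / 0.44 = 169.316 sabins.
Shortfall: 169.316 − 102.508 = 66.8 sabins.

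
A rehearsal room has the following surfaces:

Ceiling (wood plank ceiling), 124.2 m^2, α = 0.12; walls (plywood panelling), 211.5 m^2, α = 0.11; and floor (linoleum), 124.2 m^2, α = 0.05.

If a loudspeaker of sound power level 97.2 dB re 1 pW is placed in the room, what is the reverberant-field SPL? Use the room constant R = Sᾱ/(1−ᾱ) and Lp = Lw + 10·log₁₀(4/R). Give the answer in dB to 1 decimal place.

A = 44.379 sabins; S = 459.9 m^2.
ᾱ = 44.379/459.9 = 0.0965; R = Sᾱ/(1−ᾱ) = 44.379/(1−0.0965) = 49.119 m^2.
Lp = Lw + 10 log₁₀(4/R) = 97.2 -10.89 = 86.3 dB.

86.3 dB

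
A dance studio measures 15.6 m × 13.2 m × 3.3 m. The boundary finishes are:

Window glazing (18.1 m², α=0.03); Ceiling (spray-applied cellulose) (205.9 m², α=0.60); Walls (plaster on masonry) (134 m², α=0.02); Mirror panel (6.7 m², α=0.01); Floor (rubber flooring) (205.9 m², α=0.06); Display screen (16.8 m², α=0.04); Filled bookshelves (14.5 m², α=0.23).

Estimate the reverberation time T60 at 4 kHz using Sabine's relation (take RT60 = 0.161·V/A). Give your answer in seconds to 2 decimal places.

Summing Sᵢαᵢ: 0.543 + 123.540 + 2.680 + 0.067 + 12.354 + 0.672 + 3.335 → A = 143.191 sabins.
V = 15.6·13.2·3.3 = 679.536 m³.
T = 0.161 V/A = 0.161·679.536/143.191 = 0.76 s.

0.76 sec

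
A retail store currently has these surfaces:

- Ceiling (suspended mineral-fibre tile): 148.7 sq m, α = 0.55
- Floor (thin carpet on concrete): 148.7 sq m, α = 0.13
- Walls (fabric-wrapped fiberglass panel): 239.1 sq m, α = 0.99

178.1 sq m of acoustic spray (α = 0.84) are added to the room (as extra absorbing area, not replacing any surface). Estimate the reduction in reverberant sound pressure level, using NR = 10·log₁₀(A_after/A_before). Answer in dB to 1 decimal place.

Equivalent absorption area: A_before = 148.7·0.55 + 148.7·0.13 + 239.1·0.99 = 337.825 sq m.
Treatment contributes 178.1·0.84 = 149.604 sabins.
New total A_after = 487.429 sabins.
Reduction = 10 log₁₀(A_after/A_before) = 10 log₁₀(1.4428) = 1.6 dB.

1.6 dB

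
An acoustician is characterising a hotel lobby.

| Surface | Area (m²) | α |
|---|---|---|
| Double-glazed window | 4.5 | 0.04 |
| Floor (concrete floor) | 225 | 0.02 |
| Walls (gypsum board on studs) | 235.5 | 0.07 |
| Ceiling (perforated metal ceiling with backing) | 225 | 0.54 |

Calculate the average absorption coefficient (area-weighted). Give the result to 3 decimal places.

0.207

Total surface area S = 690.0 m².
Σ(Sᵢαᵢ) = 4.5×0.04 + 225×0.02 + 235.5×0.07 + 225×0.54 = 142.665.
ᾱ = A/S = 0.207.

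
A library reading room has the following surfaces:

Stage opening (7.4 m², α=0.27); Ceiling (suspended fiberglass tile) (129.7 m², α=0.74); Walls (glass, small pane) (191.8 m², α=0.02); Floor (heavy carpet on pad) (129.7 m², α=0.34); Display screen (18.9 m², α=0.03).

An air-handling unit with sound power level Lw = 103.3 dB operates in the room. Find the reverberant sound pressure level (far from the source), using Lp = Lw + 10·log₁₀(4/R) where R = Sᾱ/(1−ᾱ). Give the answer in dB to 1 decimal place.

Σ(Sᵢαᵢ) = 7.4×0.27 + 129.7×0.74 + 191.8×0.02 + 129.7×0.34 + 18.9×0.03 = 146.477; total area S = 477.5 m².
ᾱ = 146.477/477.5 = 0.3068; R = Sᾱ/(1−ᾱ) = 146.477/(1−0.3068) = 211.306 m².
Lp = 103.3 + 10·log₁₀(4/211.306) = 103.3 + (-17.23) = 86.1 dB.

86.1 dB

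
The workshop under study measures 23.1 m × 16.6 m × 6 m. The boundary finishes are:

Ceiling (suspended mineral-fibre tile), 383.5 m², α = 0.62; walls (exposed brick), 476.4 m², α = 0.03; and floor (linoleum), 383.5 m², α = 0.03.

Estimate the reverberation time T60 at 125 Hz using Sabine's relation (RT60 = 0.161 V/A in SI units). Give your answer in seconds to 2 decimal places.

1.41 s

Summing Sᵢαᵢ: 237.770 + 14.292 + 11.505 → A = 263.567 sabins.
Volume V = 23.1 × 16.6 × 6 = 2300.76 m³.
T = 0.161 V/A = 0.161·2300.76/263.567 = 1.41 s.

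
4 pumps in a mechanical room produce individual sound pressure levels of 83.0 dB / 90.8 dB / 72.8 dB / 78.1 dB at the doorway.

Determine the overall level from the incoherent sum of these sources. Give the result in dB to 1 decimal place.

Sum in the linear (power) domain: Σ 10^(Lᵢ/10) = 10^(83.0/10) + 10^(90.8/10) + 10^(72.8/10) + 10^(78.1/10) = 1.485e+09.
Combined level = 10 log₁₀(1.485e+09) = 91.7 dB.

91.7 dB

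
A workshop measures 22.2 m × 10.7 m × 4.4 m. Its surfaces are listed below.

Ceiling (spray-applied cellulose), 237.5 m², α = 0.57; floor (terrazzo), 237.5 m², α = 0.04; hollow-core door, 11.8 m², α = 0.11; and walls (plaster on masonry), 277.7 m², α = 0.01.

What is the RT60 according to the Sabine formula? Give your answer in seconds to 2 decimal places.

1.13 sec

A = Σ Sᵢαᵢ = 237.5×0.57 + 237.5×0.04 + 11.8×0.11 + 277.7×0.01 = 148.950 sabins.
Room volume: 1045.176 m³.
RT60 = 0.161 · V / A = 0.161 × 1045.176 / 148.950 = 1.13 s.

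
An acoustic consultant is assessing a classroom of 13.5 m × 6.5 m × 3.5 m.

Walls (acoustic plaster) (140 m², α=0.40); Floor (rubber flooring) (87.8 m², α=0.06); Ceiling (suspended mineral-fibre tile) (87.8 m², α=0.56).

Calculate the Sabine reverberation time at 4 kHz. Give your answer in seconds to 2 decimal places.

0.45 seconds

Total absorption A = 140*0.40 + 87.8*0.06 + 87.8*0.56
  = 56.000 + 5.268 + 49.168 = 110.436 m² sabins.
V = 13.5·6.5·3.5 = 307.125 m³.
Sabine: RT60 = 0.161 × 307.125 / 110.436 = 0.45 s.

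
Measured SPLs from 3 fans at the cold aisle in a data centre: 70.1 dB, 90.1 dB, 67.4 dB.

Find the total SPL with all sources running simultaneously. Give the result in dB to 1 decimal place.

90.2 dB

Σ 10^(Lᵢ/10) = 1.039e+09.
Back to dB: 10·log₁₀ Σ = 90.2 dB.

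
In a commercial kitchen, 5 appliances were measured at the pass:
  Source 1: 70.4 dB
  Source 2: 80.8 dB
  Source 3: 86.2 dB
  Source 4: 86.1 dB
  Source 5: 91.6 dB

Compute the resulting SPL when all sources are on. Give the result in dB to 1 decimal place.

93.8 dB

Σ 10^(Lᵢ/10) = 2.401e+09.
L_total = 10·log₁₀(2.401e+09) = 93.8 dB.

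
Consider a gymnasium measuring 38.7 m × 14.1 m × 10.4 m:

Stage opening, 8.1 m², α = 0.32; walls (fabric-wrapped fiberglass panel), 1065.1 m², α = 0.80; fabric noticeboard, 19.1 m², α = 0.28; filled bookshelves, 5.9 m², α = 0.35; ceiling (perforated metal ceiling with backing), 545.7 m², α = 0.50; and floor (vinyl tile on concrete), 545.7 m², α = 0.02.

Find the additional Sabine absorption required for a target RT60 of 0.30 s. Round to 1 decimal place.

1899.7 sabins

A₁ = Σ Sᵢαᵢ = 8.1·0.32 + 1065.1·0.80 + 19.1·0.28 + 5.9·0.35 + 545.7·0.50 + 545.7·0.02 = 1145.849 sabins.
For T = 0.30 s, need A₂ = 0.161·V/T = 0.161·5674.968/0.30 = 3045.566 sabins.
Additional absorption ΔA = 3045.566 − 1145.849 = 1899.7 sabins.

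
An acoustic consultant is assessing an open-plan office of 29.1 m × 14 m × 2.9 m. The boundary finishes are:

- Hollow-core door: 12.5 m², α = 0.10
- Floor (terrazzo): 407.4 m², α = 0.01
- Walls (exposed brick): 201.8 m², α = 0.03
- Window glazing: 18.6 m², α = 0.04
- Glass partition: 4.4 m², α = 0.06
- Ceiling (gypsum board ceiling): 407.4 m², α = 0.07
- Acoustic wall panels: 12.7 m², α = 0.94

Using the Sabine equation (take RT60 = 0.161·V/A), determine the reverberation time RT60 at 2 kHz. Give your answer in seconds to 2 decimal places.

Total absorption A = 12.5*0.10 + 407.4*0.01 + 201.8*0.03 + 18.6*0.04 + 4.4*0.06 + 407.4*0.07 + 12.7*0.94
  = 1.250 + 4.074 + 6.054 + 0.744 + 0.264 + 28.518 + 11.938 = 52.842 m² sabins.
V = 29.1·14·2.9 = 1181.46 m³.
T = 0.161 V/A = 0.161·1181.46/52.842 = 3.60 s.

3.60 sec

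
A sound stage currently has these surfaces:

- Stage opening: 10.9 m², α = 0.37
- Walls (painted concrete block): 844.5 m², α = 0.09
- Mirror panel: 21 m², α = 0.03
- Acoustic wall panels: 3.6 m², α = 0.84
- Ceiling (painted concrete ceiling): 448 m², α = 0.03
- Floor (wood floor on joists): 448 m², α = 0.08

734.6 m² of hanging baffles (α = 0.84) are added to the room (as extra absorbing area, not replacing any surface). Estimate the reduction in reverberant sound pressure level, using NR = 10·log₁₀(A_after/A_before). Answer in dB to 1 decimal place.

7.5 dB

A_before = Σ Sᵢαᵢ = 10.9*0.37 + 844.5*0.09 + 21*0.03 + 3.6*0.84 + 448*0.03 + 448*0.08 = 132.972 sabins.
Treatment contributes 734.6·0.84 = 617.064 sabins.
New total A_after = 750.036 sabins.
NR = 10·log₁₀(750.036/132.972) = 7.5 dB.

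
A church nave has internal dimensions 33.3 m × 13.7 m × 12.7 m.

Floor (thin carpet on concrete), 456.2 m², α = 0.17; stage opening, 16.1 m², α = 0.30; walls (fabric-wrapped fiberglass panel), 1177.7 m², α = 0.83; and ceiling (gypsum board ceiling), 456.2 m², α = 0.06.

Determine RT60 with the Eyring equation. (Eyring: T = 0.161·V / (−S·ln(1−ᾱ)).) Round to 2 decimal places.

0.61 s

S = Σ Sᵢ = 2106.2 m².
Absorption A = 456.2·0.17 + 16.1·0.30 + 1177.7·0.83 + 456.2·0.06 = 1087.247 sabins.
ᾱ = 1087.247 / 2106.2 = 0.5162.
−S·ln(1−ᾱ) = −2106.2 × ln(1 − 0.5162) = 1529.277.
V = 33.3 × 13.7 × 12.7 = 5793.867 m³.
T = 0.161·V/[−S·ln(1−ᾱ)] = 0.161·5793.867/1529.277 = 0.61 s.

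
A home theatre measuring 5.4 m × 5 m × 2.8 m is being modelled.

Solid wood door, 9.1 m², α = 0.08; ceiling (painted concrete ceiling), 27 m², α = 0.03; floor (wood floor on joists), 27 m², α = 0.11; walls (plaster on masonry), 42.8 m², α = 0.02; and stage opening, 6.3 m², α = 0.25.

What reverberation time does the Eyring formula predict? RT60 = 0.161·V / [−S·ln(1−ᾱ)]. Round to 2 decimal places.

1.70 s

S = Σ Sᵢ = 112.2 m².
Σ(Sᵢαᵢ) = 9.1×0.08 + 27×0.03 + 27×0.11 + 42.8×0.02 + 6.3×0.25 = 6.939.
Mean coefficient ᾱ = A/S = 0.0618.
Eyring denominator: −S ln(1−ᾱ) = 7.157.
V = 5.4 × 5 × 2.8 = 75.6 m³.
RT60 = 0.161 × 75.6 / 7.157 = 1.70 s.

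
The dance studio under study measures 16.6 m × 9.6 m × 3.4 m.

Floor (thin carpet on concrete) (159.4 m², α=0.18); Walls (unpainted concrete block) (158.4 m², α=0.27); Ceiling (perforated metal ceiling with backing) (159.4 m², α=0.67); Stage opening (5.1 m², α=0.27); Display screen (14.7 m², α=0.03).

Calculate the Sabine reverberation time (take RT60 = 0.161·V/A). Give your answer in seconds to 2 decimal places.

0.48 s

Summing Sᵢαᵢ: 28.692 + 42.768 + 106.798 + 1.377 + 0.441 → A = 180.076 sabins.
Room volume: 541.824 m³.
Sabine: RT60 = 0.161 × 541.824 / 180.076 = 0.48 s.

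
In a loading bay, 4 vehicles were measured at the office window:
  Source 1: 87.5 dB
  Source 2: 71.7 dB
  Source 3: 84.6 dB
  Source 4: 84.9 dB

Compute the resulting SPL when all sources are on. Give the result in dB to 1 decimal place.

90.7 dB

Σ 10^(Lᵢ/10) = 1.175e+09.
Back to dB: 10·log₁₀ Σ = 90.7 dB.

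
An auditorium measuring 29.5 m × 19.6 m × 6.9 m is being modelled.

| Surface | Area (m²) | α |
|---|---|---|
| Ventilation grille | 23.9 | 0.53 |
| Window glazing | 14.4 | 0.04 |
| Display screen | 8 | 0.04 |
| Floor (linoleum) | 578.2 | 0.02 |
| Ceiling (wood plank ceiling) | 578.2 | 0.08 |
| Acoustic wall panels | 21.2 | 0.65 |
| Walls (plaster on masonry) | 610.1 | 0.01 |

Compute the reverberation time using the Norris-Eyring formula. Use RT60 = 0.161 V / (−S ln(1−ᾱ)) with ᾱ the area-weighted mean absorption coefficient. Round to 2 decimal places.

Total surface area S = 23.9 + 14.4 + 8 + 578.2 + 578.2 + 21.2 + 610.1 = 1834.0 m².
Σ(Sᵢαᵢ) = 23.9·0.53 + 14.4·0.04 + 8·0.04 + 578.2·0.02 + 578.2·0.08 + 21.2·0.65 + 610.1·0.01 = 91.264.
ᾱ = 91.264 / 1834.0 = 0.0498.
Eyring denominator: −S ln(1−ᾱ) = 93.686.
V = 29.5 × 19.6 × 6.9 = 3989.58 m³.
RT60 = 0.161 × 3989.58 / 93.686 = 6.86 s.

6.86 s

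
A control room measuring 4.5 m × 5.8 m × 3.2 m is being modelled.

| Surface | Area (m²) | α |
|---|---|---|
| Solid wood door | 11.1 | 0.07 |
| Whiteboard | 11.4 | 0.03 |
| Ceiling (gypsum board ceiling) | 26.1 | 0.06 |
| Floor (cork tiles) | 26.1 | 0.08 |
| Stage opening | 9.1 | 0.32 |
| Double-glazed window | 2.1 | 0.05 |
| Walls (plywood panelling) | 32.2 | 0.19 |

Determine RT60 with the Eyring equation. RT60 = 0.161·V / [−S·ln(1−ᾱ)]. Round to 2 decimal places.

Total surface area S = 11.1 + 11.4 + 26.1 + 26.1 + 9.1 + 2.1 + 32.2 = 118.1 m².
Absorption A = 11.1·0.07 + 11.4·0.03 + 26.1·0.06 + 26.1·0.08 + 9.1·0.32 + 2.1·0.05 + 32.2·0.19 = 13.908 sabins.
Mean coefficient ᾱ = A/S = 0.1178.
−S·ln(1−ᾱ) = −118.1 × ln(1 − 0.1178) = 14.802.
V = 4.5 × 5.8 × 3.2 = 83.52 m³.
RT60 = 0.161 × 83.52 / 14.802 = 0.91 s.

0.91 sec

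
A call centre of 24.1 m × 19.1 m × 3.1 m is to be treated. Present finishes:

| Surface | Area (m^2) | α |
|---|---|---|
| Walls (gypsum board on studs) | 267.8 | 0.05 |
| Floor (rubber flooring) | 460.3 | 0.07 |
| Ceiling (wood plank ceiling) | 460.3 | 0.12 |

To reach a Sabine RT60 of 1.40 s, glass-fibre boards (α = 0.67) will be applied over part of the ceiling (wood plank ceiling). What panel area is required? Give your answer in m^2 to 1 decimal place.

Equivalent absorption area: A₁ = 267.8·0.05 + 460.3·0.07 + 460.3·0.12 = 100.847 m^2.
Required A₂ = 0.161·1426.961/1.40 = 164.101 sabins.
Absorption to add: 164.101 − 100.847 = 63.254 sabins.
Net gain per m^2: Δα = 0.67 − 0.12 = 0.55.
Panel area = 63.254 / 0.55 = 115.0 m^2.

115.0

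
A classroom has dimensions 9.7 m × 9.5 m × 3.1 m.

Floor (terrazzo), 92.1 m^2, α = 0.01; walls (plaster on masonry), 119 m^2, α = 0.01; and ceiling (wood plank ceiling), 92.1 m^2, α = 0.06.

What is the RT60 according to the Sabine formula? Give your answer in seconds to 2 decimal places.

6.02 seconds

Total absorption A = 92.1·0.01 + 119·0.01 + 92.1·0.06
  = 0.921 + 1.190 + 5.526 = 7.637 m^2 sabins.
V = 9.7·9.5·3.1 = 285.665 m³.
RT60 = 0.161 · V / A = 0.161 × 285.665 / 7.637 = 6.02 s.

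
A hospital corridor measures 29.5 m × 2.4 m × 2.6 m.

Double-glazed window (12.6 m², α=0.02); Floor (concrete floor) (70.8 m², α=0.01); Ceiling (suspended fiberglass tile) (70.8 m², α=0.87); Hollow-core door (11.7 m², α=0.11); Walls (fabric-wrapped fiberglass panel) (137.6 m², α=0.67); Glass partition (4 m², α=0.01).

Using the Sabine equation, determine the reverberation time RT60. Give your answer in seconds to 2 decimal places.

Equivalent absorption area: A = 12.6×0.02 + 70.8×0.01 + 70.8×0.87 + 11.7×0.11 + 137.6×0.67 + 4×0.01 = 156.075 m².
Volume V = 29.5 × 2.4 × 2.6 = 184.08 m³.
RT60 = 0.161 · V / A = 0.161 × 184.08 / 156.075 = 0.19 s.

0.19 s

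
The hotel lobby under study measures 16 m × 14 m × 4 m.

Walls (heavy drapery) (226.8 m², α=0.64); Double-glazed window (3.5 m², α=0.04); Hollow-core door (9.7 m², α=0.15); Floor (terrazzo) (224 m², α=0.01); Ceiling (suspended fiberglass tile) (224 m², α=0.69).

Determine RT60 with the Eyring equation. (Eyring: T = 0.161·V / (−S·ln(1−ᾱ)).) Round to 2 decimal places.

0.36 sec

S = Σ Sᵢ = 688.0 m².
Σ(Sᵢαᵢ) = 226.8×0.64 + 3.5×0.04 + 9.7×0.15 + 224×0.01 + 224×0.69 = 303.547.
ᾱ = 303.547 / 688.0 = 0.4412.
−S·ln(1−ᾱ) = −688.0 × ln(1 − 0.4412) = 400.391.
V = 16 × 14 × 4 = 896 m³.
T = 0.161·V/[−S·ln(1−ᾱ)] = 0.161·896/400.391 = 0.36 s.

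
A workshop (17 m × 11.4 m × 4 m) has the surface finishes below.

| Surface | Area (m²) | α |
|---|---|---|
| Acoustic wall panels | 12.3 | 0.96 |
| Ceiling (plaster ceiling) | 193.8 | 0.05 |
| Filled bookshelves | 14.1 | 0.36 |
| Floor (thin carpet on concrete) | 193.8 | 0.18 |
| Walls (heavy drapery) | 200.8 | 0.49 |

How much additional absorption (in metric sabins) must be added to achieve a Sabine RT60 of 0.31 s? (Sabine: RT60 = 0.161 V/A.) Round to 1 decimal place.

242.8 sabins

Summing Sᵢαᵢ: 11.808 + 9.690 + 5.076 + 34.884 + 98.392 → A₁ = 159.850 sabins.
For T = 0.31 s, need A₂ = 0.161·V/T = 0.161·775.2/0.31 = 402.604 sabins.
Shortfall: 402.604 − 159.850 = 242.8 sabins.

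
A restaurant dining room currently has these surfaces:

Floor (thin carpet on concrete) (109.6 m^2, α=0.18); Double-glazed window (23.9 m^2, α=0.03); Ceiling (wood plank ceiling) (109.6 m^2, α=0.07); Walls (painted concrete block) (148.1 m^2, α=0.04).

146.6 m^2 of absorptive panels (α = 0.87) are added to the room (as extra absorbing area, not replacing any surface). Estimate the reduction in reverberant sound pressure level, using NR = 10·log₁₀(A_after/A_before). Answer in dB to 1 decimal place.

6.8 dB

A_before = Σ Sᵢαᵢ = 109.6·0.18 + 23.9·0.03 + 109.6·0.07 + 148.1·0.04 = 34.041 sabins.
Added absorption = 146.6 × 0.87 = 127.542 sabins.
New total A_after = 161.583 sabins.
NR = 10·log₁₀(161.583/34.041) = 6.8 dB.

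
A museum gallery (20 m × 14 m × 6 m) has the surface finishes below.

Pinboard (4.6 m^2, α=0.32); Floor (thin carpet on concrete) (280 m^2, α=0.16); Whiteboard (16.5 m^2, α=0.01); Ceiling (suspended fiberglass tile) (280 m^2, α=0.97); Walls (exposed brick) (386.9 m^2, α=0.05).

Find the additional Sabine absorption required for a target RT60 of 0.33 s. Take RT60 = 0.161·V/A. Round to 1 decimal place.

A₁ = Σ Sᵢαᵢ = 4.6*0.32 + 280*0.16 + 16.5*0.01 + 280*0.97 + 386.9*0.05 = 337.382 sabins.
V = 1680 m³. Required absorption A₂ = 0.161 × 1680 / 0.33 = 819.636 sabins.
Shortfall: 819.636 − 337.382 = 482.3 sabins.

482.3 sabins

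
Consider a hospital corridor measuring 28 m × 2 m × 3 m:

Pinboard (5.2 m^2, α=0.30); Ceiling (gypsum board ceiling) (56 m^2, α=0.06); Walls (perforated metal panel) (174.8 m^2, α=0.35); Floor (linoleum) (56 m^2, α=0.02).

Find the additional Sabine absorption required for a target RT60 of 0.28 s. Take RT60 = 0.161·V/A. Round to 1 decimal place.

Summing Sᵢαᵢ: 1.560 + 3.360 + 61.180 + 1.120 → A₁ = 67.220 sabins.
V = 168 m³. Required absorption A₂ = 0.161 × 168 / 0.28 = 96.600 sabins.
Shortfall: 96.600 − 67.220 = 29.4 sabins.

29.4 sabins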